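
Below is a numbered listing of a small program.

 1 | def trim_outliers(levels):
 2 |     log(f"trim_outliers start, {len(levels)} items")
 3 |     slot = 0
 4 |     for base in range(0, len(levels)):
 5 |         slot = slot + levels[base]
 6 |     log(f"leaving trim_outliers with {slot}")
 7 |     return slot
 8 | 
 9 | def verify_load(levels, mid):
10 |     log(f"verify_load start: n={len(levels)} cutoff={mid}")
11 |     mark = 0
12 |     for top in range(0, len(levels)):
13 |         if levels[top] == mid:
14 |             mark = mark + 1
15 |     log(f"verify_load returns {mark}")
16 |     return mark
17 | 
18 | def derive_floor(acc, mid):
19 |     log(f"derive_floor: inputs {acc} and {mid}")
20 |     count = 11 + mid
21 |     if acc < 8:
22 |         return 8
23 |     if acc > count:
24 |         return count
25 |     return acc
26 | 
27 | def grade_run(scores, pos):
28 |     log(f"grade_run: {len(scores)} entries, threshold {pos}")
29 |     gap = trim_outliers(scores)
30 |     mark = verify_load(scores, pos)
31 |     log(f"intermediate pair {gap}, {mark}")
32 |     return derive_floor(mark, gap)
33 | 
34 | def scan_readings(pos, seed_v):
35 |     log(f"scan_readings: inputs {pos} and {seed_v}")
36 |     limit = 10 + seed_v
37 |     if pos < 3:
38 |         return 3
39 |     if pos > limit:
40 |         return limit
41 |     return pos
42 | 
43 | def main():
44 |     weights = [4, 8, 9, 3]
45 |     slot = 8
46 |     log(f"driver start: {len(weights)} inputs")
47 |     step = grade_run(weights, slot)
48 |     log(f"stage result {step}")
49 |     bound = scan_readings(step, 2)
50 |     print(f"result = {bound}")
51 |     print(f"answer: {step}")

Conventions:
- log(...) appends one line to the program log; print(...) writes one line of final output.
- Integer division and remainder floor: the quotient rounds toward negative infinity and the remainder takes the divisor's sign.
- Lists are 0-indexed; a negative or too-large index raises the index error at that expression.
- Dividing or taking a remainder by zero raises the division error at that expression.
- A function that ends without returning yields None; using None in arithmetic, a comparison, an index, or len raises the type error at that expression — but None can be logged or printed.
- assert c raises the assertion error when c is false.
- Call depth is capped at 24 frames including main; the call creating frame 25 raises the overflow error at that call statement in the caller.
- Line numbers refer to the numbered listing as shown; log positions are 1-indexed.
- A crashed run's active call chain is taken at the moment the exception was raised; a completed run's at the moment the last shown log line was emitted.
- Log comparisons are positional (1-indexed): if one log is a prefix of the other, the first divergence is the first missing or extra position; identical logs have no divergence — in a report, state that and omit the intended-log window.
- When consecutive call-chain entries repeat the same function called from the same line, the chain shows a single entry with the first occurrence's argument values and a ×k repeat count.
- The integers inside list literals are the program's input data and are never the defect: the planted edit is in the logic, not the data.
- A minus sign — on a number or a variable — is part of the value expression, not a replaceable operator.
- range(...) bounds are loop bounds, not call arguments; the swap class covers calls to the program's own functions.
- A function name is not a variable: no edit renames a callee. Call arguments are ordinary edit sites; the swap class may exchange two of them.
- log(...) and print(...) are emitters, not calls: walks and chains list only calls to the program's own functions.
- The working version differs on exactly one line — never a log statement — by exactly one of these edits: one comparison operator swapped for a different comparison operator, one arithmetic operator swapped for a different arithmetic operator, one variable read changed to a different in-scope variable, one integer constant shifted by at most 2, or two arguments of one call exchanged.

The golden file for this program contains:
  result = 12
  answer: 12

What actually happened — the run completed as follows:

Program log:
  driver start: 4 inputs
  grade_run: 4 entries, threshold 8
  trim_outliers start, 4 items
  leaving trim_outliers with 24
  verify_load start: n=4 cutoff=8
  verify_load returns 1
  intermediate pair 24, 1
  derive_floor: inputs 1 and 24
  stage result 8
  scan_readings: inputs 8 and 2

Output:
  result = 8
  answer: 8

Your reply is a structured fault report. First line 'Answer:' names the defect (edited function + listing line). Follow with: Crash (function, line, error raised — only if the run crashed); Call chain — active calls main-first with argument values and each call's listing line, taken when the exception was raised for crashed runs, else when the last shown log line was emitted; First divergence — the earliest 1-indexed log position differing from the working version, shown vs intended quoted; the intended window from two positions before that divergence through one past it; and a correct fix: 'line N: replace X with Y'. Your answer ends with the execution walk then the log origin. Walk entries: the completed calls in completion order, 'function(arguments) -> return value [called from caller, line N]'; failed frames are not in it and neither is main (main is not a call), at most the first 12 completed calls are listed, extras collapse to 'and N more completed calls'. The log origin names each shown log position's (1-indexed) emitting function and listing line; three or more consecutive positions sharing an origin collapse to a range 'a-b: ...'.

Answer: the defect is in grade_run at line 32.
The tell: Everything matches until log position 8, which reads 'derive_floor: inputs 1 and 24' in place of 'derive_floor: inputs 24 and 1'.
Call chain: main -> scan_readings(8, 2) (called at line 49).
First divergence: position 8; shown 'derive_floor: inputs 1 and 24' vs intended 'derive_floor: inputs 24 and 1'.
Intended log window:
  6: verify_load returns 1
  7: intermediate pair 24, 1
  8: derive_floor: inputs 24 and 1
  9: stage result 12
Execution walk:
  trim_outliers([4, 8, 9, 3]) -> 24  [called from grade_run, line 29]
  verify_load([4, 8, 9, 3], 8) -> 1  [called from grade_run, line 30]
  derive_floor(1, 24) -> 8  [called from grade_run, line 32]
  grade_run([4, 8, 9, 3], 8) -> 8  [called from main, line 47]
  scan_readings(8, 2) -> 8  [called from main, line 49]
Log origins:
  1: from main, line 46
  2: from grade_run, line 28
  3: from trim_outliers, line 2
  4: from trim_outliers, line 6
  5: from verify_load, line 10
  6: from verify_load, line 15
  7: from grade_run, line 31
  8: from derive_floor, line 19
  9: from main, line 48
  10: from scan_readings, line 35
A correct fix: line 32: replace `derive_floor(mark, gap)` with `derive_floor(gap, mark)`.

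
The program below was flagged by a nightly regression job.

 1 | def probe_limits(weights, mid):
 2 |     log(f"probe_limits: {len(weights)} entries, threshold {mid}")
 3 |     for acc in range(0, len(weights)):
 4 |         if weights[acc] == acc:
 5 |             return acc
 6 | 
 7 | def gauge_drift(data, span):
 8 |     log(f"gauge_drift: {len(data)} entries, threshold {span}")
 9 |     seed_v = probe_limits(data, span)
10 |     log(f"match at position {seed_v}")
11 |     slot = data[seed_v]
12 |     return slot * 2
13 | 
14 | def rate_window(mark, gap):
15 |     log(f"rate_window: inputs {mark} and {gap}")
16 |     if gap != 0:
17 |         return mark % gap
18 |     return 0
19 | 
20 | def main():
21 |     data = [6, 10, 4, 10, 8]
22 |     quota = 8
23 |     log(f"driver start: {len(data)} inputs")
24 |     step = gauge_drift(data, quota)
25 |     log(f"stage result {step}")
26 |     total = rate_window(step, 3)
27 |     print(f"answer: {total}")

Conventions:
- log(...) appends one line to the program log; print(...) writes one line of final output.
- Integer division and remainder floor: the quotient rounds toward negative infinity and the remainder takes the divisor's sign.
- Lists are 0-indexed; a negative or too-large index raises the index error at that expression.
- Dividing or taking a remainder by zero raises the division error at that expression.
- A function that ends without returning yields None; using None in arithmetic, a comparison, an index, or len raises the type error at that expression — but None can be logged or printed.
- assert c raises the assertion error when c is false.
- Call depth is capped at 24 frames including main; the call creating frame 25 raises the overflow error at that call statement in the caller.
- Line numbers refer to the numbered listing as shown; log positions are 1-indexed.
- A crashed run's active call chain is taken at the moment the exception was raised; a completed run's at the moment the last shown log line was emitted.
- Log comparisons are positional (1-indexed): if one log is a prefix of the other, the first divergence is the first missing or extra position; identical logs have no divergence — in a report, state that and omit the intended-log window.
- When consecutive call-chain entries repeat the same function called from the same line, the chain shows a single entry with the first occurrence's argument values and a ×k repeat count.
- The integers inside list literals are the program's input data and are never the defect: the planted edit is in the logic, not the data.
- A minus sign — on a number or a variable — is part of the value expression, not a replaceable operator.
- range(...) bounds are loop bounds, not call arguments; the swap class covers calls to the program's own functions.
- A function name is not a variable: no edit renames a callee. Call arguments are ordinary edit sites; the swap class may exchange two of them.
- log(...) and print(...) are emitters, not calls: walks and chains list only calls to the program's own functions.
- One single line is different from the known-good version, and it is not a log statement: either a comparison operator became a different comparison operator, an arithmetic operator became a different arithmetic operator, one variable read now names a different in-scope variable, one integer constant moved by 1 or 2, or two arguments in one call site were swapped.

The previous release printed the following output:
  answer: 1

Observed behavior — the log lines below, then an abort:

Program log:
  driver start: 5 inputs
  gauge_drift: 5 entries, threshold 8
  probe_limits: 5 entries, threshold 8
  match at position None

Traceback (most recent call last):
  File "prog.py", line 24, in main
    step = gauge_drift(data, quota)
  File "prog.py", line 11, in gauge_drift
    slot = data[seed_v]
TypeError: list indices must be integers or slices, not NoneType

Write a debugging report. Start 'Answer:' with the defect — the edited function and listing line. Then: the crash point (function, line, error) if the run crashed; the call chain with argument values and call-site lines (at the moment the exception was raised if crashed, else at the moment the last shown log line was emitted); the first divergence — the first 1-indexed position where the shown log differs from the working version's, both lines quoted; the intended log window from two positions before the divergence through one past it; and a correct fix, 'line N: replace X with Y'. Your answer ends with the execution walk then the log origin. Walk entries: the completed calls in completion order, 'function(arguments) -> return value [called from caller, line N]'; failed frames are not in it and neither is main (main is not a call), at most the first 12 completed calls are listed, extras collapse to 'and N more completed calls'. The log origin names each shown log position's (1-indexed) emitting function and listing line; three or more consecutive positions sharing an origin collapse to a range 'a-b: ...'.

Answer: the defect is in probe_limits at line 4.
Key fact: Log line 4 is where behavior first shows: 'match at position None' appears instead of 'match at position 4'.
Crash: gauge_drift, line 11, TypeError.
Call chain: main -> gauge_drift([6, 10, 4, 10, 8], 8) (called at line 24).
First divergence: position 4; shown 'match at position None' vs intended 'match at position 4'.
Intended log window:
  2: gauge_drift: 5 entries, threshold 8
  3: probe_limits: 5 entries, threshold 8
  4: match at position 4
  5: stage result 16
Execution walk:
  probe_limits([6, 10, 4, 10, 8], 8) -> None  [called from gauge_drift, line 9]
Log origin:
  1: from main, line 23
  2: from gauge_drift, line 8
  3: from probe_limits, line 2
  4: from gauge_drift, line 10
A correct fix: line 4: replace `weights[acc] == acc` with `weights[acc] == mid`.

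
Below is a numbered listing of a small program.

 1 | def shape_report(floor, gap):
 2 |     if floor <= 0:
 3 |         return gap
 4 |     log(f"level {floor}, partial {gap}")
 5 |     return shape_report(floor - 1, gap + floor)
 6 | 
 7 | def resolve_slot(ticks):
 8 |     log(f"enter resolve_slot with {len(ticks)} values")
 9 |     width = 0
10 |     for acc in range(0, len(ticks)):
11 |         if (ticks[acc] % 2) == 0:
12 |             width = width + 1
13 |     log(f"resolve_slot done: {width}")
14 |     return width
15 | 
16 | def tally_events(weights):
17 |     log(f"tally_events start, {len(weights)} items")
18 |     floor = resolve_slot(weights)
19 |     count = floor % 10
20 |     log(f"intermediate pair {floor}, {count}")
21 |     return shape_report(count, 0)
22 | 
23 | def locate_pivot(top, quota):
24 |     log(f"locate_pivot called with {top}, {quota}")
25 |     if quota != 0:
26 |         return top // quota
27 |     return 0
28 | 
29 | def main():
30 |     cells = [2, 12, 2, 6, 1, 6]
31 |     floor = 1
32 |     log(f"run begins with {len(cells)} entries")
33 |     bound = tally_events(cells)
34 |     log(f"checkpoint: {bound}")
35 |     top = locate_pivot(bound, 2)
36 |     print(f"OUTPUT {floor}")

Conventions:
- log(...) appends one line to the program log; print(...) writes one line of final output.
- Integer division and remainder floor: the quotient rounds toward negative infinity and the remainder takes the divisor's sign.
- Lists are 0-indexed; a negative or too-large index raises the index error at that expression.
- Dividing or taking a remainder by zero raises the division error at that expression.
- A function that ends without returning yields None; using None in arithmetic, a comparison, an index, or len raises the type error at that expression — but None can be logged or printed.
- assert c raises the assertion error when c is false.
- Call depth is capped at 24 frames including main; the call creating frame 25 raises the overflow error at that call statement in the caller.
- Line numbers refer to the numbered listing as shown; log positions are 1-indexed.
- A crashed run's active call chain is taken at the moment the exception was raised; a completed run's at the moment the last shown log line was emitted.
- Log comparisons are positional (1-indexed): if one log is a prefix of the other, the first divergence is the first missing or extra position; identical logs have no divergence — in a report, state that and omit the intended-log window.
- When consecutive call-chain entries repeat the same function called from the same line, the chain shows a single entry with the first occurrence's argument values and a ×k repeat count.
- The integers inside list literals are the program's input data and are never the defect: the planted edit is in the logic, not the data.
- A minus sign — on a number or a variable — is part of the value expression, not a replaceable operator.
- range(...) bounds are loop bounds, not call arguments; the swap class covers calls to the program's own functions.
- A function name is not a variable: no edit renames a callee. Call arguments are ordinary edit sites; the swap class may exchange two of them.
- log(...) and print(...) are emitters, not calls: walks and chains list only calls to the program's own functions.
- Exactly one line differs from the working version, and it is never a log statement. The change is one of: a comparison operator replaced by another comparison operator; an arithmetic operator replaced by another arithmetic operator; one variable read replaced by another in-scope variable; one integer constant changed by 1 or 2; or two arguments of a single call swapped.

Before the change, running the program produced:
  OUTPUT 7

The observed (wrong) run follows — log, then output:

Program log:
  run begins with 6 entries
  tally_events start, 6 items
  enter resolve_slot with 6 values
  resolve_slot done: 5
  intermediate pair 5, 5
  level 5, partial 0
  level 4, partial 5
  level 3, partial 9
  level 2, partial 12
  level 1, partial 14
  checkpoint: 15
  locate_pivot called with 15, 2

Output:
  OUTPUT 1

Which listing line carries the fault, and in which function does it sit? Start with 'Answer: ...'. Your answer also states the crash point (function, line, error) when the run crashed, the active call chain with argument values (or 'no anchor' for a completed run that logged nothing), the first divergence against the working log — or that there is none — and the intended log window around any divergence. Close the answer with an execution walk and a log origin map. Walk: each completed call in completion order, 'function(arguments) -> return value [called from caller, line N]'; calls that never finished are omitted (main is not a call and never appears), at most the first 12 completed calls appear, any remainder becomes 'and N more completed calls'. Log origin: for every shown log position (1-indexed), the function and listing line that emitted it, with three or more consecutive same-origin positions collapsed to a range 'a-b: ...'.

Answer: the defect is in main at line 36.
Core observation: Every logged value matches the working version; the printed result is what differs.
Call chain: main -> locate_pivot(15, 2) (called at line 35).
First divergence: none (the log streams are identical).
Execution walk:
  resolve_slot([2, 12, 2, 6, 1, 6]) -> 5  [called from tally_events, line 18]
  shape_report(0, 15) -> 15  [called from shape_report, line 5]
  shape_report(1, 14) -> 15  [called from shape_report, line 5]
  shape_report(2, 12) -> 15  [called from shape_report, line 5]
  shape_report(3, 9) -> 15  [called from shape_report, line 5]
  shape_report(4, 5) -> 15  [called from shape_report, line 5]
  shape_report(5, 0) -> 15  [called from tally_events, line 21]
  tally_events([2, 12, 2, 6, 1, 6]) -> 15  [called from main, line 33]
  locate_pivot(15, 2) -> 7  [called from main, line 35]
Origin of each log line:
  1 — main, line 32
  2 — tally_events, line 17
  3 — resolve_slot, line 8
  4 — resolve_slot, line 13
  5 — tally_events, line 20
  6-10 — shape_report, line 4
  11 — main, line 34
  12 — locate_pivot, line 24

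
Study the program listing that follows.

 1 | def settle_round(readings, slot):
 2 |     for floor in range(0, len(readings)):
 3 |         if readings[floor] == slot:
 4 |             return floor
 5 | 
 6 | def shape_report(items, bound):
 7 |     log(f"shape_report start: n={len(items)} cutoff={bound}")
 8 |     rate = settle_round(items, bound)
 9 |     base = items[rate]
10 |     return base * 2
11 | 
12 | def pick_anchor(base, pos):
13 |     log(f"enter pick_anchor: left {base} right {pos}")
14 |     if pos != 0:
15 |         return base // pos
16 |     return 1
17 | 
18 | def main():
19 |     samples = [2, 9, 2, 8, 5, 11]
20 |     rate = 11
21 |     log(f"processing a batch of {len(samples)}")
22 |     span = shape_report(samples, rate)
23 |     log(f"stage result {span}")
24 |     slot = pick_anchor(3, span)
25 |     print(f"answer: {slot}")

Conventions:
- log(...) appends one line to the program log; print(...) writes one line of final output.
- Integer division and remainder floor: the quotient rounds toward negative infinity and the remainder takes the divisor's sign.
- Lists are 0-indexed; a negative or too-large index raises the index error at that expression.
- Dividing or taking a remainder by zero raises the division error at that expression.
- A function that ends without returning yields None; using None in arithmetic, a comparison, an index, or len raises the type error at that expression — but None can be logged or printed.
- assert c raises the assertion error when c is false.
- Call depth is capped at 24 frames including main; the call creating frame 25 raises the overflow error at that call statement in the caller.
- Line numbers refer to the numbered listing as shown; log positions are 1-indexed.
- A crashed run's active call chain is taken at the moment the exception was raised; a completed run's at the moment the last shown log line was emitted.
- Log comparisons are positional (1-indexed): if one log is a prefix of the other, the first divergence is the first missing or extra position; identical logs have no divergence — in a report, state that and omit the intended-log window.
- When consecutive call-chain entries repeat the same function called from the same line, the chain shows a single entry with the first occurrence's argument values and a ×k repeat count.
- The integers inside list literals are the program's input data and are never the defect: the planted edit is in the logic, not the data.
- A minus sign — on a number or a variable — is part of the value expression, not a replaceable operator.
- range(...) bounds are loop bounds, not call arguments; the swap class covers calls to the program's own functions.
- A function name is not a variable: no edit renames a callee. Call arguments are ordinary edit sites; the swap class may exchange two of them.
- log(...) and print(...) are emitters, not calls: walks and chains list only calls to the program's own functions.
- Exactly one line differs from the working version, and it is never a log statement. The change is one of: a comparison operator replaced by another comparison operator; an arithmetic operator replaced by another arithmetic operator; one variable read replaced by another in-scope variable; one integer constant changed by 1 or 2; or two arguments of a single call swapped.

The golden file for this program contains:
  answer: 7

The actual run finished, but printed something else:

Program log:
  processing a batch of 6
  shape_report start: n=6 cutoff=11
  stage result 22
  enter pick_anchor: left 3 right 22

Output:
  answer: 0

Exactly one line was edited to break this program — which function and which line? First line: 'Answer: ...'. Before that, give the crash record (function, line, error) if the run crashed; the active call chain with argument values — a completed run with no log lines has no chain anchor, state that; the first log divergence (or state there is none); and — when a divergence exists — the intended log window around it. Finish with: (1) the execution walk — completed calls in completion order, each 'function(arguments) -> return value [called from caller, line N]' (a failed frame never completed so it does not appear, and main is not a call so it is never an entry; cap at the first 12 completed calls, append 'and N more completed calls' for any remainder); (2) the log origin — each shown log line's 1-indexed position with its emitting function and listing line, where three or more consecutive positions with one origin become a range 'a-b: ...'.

Answer: the defect is in main at line 24.
Core observation: The log first diverges at position 4: the faulty run prints 'enter pick_anchor: left 3 right 22' where the working version prints 'enter pick_anchor: left 22 right 3'.
Call chain: main -> pick_anchor(3, 22) (called at line 24).
First divergence: position 4 — shown 'enter pick_anchor: left 3 right 22', intended 'enter pick_anchor: left 22 right 3'.
Intended log window:
  2: shape_report start: n=6 cutoff=11
  3: stage result 22
  4: enter pick_anchor: left 22 right 3
Execution walk:
  settle_round([2, 9, 2, 8, 5, 11], 11) -> 5  [called from shape_report, line 8]
  shape_report([2, 9, 2, 8, 5, 11], 11) -> 22  [called from main, line 22]
  pick_anchor(3, 22) -> 0  [called from main, line 24]
Origin of each log line:
  1: logged in main at line 21
  2: logged in shape_report at line 7
  3: logged in main at line 23
  4: logged in pick_anchor at line 13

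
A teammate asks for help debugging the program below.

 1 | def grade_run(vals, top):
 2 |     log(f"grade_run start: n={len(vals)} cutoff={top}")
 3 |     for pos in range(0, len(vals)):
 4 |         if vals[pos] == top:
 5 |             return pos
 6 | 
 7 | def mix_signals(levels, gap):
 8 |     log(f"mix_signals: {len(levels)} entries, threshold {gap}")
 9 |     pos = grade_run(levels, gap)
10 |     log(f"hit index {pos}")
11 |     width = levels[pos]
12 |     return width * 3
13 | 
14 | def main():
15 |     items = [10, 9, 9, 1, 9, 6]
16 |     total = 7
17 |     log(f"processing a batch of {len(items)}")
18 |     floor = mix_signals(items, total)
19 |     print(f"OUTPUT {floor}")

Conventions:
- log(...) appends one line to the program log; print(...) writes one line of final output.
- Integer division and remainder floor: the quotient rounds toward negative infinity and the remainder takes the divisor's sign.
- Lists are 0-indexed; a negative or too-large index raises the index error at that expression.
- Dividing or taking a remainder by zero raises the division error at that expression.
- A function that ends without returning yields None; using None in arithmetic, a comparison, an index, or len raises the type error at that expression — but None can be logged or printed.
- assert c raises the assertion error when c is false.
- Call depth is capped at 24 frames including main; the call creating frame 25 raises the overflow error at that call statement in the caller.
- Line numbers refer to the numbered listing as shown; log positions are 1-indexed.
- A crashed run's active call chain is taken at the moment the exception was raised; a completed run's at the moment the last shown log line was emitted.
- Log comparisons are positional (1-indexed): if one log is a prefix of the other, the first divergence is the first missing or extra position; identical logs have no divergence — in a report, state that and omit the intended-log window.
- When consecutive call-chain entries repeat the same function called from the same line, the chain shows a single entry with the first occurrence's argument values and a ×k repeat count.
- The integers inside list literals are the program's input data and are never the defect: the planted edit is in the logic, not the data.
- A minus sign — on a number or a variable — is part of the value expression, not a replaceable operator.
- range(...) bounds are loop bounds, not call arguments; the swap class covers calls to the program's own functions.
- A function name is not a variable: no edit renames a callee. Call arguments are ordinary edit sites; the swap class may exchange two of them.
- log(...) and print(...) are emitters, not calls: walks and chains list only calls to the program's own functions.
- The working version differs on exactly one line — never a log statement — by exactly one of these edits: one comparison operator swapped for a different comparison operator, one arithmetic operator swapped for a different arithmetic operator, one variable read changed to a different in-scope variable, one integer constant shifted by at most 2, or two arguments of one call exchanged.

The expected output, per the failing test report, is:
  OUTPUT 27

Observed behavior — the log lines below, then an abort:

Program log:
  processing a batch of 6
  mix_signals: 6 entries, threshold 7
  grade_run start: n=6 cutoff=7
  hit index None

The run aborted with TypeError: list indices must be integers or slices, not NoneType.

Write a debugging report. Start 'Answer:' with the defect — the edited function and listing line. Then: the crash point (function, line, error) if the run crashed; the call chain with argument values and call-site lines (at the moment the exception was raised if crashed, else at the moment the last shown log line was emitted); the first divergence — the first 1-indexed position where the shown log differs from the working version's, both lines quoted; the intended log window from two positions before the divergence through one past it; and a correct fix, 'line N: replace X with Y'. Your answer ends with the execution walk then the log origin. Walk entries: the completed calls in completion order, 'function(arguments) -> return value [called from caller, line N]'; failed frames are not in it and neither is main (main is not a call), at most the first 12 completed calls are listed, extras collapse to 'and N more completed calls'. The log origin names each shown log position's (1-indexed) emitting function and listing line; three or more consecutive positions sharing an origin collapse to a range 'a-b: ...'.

Answer: the defect is in main at line 16.
Key fact: Position 2 is the first bad log line: 'mix_signals: 6 entries, threshold 7' should read 'mix_signals: 6 entries, threshold 9'.
Crash: mix_signals, line 11, TypeError.
Call chain: main -> mix_signals([10, 9, 9, 1, 9, 6], 7) (called at line 18).
First divergence: position 2 — the shown line 'mix_signals: 6 entries, threshold 7' should read 'mix_signals: 6 entries, threshold 9'.
Intended log window:
  1: processing a batch of 6
  2: mix_signals: 6 entries, threshold 9
  3: grade_run start: n=6 cutoff=9
Execution walk:
  grade_run([10, 9, 9, 1, 9, 6], 7) -> None  [called from mix_signals, line 9]
Log origin:
  1 — main, line 17
  2 — mix_signals, line 8
  3 — grade_run, line 2
  4 — mix_signals, line 10
A correct fix: line 16: replace `7` with `9`.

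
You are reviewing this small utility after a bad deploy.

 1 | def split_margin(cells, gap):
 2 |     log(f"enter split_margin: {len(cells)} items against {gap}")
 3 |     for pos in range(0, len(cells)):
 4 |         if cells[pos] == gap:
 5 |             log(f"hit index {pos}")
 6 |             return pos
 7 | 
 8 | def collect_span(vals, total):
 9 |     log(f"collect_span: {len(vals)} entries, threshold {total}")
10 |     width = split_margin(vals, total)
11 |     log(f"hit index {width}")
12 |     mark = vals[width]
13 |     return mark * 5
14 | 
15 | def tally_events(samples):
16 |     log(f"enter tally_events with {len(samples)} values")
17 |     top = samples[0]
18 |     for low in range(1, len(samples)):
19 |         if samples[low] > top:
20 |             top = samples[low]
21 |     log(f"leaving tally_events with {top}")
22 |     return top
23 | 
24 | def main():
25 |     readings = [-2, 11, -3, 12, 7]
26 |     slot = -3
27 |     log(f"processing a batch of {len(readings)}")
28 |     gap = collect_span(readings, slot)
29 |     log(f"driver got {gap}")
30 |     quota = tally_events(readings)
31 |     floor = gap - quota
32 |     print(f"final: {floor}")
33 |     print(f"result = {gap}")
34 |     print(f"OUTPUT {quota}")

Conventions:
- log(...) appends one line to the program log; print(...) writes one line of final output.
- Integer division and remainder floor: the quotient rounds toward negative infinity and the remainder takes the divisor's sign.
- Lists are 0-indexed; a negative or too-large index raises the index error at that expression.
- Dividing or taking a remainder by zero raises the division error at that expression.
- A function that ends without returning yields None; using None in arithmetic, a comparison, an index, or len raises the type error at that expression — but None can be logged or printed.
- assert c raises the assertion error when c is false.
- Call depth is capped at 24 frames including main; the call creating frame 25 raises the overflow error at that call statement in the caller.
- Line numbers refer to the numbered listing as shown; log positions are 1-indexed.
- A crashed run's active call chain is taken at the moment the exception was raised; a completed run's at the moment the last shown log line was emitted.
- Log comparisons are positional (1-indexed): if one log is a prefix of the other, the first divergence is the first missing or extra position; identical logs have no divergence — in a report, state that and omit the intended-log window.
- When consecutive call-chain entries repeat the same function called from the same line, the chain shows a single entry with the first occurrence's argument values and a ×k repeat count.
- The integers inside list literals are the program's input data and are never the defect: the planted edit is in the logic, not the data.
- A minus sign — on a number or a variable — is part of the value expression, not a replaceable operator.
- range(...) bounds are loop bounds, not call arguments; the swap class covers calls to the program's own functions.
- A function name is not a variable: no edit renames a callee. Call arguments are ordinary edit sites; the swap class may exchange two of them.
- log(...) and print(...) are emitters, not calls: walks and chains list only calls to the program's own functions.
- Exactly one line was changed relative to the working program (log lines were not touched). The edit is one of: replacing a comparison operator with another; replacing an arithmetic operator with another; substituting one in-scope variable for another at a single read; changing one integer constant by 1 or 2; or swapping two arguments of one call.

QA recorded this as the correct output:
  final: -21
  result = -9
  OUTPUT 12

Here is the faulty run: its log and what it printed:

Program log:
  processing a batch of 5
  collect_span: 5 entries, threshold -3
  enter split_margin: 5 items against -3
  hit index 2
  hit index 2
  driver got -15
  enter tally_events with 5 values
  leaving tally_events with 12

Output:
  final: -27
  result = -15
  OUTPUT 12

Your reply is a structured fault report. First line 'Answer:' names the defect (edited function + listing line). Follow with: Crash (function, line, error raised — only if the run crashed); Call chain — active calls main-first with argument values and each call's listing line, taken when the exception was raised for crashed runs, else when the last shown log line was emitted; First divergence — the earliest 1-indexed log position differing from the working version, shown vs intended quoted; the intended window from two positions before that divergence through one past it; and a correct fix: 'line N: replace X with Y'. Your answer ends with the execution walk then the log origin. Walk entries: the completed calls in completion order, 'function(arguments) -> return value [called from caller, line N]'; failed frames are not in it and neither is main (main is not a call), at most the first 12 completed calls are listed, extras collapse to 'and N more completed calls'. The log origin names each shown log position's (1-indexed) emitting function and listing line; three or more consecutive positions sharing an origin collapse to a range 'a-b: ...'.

Answer: the defect is in collect_span at line 13.
Core observation: Position 6 is the first bad log line: 'driver got -15' should read 'driver got -9'.
Call chain: main -> tally_events([-2, 11, -3, 12, 7]) (called at line 30).
First divergence: position 6; shown 'driver got -15' vs intended 'driver got -9'.
Intended log window:
  4: hit index 2
  5: hit index 2
  6: driver got -9
  7: enter tally_events with 5 values
Execution walk:
  split_margin([-2, 11, -3, 12, 7], -3) -> 2  [called from collect_span, line 10]
  collect_span([-2, 11, -3, 12, 7], -3) -> -15  [called from main, line 28]
  tally_events([-2, 11, -3, 12, 7]) -> 12  [called from main, line 30]
Log origin:
  1: from main, line 27
  2: from collect_span, line 9
  3: from split_margin, line 2
  4: from split_margin, line 5
  5: from collect_span, line 11
  6: from main, line 29
  7: from tally_events, line 16
  8: from tally_events, line 21
A correct fix: line 13: replace `5` with `3`.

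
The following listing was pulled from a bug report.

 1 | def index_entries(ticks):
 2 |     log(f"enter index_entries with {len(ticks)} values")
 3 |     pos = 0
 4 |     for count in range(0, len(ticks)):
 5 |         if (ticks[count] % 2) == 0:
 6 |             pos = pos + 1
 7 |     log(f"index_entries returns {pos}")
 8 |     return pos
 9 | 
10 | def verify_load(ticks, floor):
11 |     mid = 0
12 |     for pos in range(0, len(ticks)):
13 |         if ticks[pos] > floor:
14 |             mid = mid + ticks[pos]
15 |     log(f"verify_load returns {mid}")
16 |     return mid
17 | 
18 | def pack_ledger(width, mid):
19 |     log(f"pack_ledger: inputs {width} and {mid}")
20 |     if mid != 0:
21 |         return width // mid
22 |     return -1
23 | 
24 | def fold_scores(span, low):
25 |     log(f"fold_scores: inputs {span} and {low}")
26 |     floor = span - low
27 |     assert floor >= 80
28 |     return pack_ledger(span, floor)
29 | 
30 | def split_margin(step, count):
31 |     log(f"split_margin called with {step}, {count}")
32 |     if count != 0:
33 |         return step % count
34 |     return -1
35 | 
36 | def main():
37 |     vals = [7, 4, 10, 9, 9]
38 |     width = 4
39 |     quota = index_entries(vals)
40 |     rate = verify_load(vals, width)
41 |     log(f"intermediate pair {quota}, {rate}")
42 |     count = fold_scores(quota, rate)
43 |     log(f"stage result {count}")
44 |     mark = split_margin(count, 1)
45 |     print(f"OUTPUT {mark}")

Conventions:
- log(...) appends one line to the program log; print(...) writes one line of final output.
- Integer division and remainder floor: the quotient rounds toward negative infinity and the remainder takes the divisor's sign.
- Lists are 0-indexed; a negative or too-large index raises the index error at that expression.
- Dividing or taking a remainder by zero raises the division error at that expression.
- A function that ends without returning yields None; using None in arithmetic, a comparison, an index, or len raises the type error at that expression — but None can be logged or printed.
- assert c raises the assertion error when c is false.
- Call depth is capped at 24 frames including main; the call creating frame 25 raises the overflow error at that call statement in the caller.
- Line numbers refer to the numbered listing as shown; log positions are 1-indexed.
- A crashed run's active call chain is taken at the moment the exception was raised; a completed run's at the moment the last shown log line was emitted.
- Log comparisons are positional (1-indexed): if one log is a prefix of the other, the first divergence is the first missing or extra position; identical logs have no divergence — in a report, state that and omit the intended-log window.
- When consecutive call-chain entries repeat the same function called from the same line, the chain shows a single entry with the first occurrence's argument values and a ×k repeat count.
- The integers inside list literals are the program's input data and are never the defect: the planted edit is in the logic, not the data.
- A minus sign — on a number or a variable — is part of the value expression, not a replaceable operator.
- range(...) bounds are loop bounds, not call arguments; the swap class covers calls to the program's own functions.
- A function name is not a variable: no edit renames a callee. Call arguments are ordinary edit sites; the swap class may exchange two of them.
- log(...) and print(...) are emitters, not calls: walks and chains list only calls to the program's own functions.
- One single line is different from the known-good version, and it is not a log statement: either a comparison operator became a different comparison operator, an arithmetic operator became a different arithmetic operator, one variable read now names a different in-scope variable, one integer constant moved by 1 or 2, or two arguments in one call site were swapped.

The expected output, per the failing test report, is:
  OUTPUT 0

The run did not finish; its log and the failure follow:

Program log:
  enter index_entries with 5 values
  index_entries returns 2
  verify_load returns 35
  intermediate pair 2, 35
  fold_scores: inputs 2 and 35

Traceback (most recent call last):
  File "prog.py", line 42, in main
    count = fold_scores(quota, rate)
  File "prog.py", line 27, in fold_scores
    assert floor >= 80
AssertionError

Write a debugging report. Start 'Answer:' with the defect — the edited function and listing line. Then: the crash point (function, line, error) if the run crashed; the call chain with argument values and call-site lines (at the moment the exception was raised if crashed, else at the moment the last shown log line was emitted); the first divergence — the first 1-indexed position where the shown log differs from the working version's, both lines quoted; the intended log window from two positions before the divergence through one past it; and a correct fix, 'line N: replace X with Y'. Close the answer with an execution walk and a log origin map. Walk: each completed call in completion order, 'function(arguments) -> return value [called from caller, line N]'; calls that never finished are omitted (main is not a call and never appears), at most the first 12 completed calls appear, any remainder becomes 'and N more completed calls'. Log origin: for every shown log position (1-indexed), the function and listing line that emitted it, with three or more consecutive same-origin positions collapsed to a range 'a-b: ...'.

Answer: the defect is in fold_scores at line 27.
The tell: A complete run would log 'pack_ledger: inputs 2 and -33' next, but this one stopped at 5 lines.
Crash: fold_scores, line 27, AssertionError.
Call chain: main -> fold_scores(2, 35) (called at line 42).
First divergence: position 6; the shown log stops at 5 lines while the working version next logs 'pack_ledger: inputs 2 and -33'.
Intended log window:
  4: intermediate pair 2, 35
  5: fold_scores: inputs 2 and 35
  6: pack_ledger: inputs 2 and -33
  7: stage result -1
Execution walk:
  index_entries([7, 4, 10, 9, 9]) -> 2  [called from main, line 39]
  verify_load([7, 4, 10, 9, 9], 4) -> 35  [called from main, line 40]
Origin of each log line:
  1: emitted by index_entries (line 2)
  2: emitted by index_entries (line 7)
  3: emitted by verify_load (line 15)
  4: emitted by main (line 41)
  5: emitted by fold_scores (line 25)
A correct fix: line 27: replace `>=` with `<=`.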